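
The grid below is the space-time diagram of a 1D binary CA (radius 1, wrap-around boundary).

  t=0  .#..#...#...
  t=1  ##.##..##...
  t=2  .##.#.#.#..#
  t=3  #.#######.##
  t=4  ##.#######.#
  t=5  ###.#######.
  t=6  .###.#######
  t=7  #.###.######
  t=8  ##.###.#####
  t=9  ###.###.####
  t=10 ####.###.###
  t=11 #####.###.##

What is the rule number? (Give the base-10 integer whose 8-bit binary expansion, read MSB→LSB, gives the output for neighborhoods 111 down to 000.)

  ###|#  b7=1 t=3,i=3
  ##.|#  b6=1 t=1,i=1
  #.#|#  b5=1 t=1,i=2
  #..|.  b4=0 t=0,i=2
  .##|.  b3=0 t=1,i=0
  .#.|#  b2=1 t=0,i=1
  ..#|#  b1=1 t=0,i=0
  ...|.  b0=0 t=0,i=6
  bits 11100110 = 230

230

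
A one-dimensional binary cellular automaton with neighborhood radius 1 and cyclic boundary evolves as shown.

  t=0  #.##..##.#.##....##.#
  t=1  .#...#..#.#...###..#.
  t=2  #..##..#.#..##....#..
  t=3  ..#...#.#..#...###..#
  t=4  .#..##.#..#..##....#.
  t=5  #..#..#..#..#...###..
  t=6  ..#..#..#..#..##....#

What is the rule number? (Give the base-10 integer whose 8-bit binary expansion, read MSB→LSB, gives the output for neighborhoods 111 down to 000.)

35

  [7] ### => .  t=1,i=15
  [6] ##. => .  t=0,i=0
  [5] #.# => #  t=0,i=1
  [4] #.. => .  t=0,i=4
  [3] .## => .  t=0,i=2
  [2] .#. => .  t=0,i=9
  [1] ..# => #  t=0,i=5
  [0] ... => #  t=0,i=14
  bits 00100011 = 35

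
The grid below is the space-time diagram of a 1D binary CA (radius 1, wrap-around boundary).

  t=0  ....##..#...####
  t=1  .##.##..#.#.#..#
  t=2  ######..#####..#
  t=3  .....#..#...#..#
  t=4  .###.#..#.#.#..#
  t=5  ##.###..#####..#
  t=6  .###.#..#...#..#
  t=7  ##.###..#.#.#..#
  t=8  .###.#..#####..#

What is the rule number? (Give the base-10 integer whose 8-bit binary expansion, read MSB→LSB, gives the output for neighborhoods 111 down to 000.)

  ### -> .   bit 7 = 0  t=0,i=13
  ##. -> #   bit 6 = 1  t=0,i=5
  #.# -> #   bit 5 = 1  t=1,i=0
  #.. -> .   bit 4 = 0  t=0,i=0
  .## -> #   bit 3 = 1  t=0,i=4
  .#. -> #   bit 2 = 1  t=0,i=8
  ..# -> .   bit 1 = 0  t=0,i=3
  ... -> #   bit 0 = 1  t=0,i=1
  bits 01101101 = 109

109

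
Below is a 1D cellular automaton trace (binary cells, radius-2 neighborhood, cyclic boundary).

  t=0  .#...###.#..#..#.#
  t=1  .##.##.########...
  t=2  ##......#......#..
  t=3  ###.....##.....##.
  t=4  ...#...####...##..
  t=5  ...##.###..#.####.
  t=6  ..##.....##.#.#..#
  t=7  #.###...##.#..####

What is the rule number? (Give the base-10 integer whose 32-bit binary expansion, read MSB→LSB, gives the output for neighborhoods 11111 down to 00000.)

655662040

  nb #####: next=.  (t=1,i=9, bit31=0)
  nb ####.: next=.  (t=1,i=13, bit30=0)
  nb ###.#: next=#  (t=0,i=7, bit29=1)
  nb ###..: next=.  (t=1,i=14, bit28=0)
  nb ##.##: next=.  (t=1,i=3, bit27=0)
  nb ##.#.: next=#  (t=0,i=8, bit26=1)
  nb ##..#: next=#  (t=5,i=9, bit25=1)
  nb ##...: next=#  (t=1,i=15, bit24=1)
  nb #.###: next=.  (t=1,i=7, bit23=0)
  nb #.##.: next=.  (t=1,i=4, bit22=0)
  nb #.#.#: next=.  (t=0,i=17, bit21=0)
  nb #.#..: next=#  (t=0,i=1, bit20=1)
  nb #..##: next=.  (t=2,i=17, bit19=0)
  nb #..#.: next=#  (t=0,i=11, bit18=1)
  nb #...#: next=.  (t=0,i=3, bit17=0)
  nb #....: next=.  (t=1,i=16, bit16=0)
  nb .####: next=#  (t=1,i=8, bit15=1)
  nb .###.: next=.  (t=0,i=6, bit14=0)
  nb .##.#: next=.  (t=1,i=2, bit13=0)
  nb .##..: next=#  (t=2,i=1, bit12=1)
  nb .#.##: next=#  (t=5,i=12, bit11=1)
  nb .#.#.: next=.  (t=0,i=0, bit10=0)
  nb .#..#: next=#  (t=0,i=10, bit9=1)
  nb .#...: next=#  (t=0,i=2, bit8=1)
  nb ..###: next=#  (t=0,i=5, bit7=1)
  nb ..##.: next=#  (t=1,i=1, bit6=1)
  nb ..#.#: next=.  (t=0,i=15, bit5=0)
  nb ..#..: next=#  (t=0,i=12, bit4=1)
  nb ...##: next=#  (t=0,i=4, bit3=1)
  nb ...#.: next=.  (t=2,i=7, bit2=0)
  nb ....#: next=.  (t=1,i=17, bit1=0)
  nb .....: next=.  (t=2,i=4, bit0=0)
  bits 00100111000101001001101111011000 = 655662040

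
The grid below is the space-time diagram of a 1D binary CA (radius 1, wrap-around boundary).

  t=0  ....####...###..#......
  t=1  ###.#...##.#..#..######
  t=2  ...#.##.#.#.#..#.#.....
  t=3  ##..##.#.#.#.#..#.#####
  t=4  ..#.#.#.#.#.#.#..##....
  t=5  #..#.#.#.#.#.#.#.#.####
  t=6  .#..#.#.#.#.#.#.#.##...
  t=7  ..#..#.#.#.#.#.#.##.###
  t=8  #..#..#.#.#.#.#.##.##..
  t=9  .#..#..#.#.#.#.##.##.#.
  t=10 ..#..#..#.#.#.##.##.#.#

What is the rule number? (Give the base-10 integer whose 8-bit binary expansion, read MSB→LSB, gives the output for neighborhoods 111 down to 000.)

  [7] ### => .  t=0,i=5
  [6] ##. => .  t=0,i=7
  [5] #.# => #  t=1,i=3
  [4] #.. => #  t=0,i=8
  [3] .## => #  t=0,i=4
  [2] .#. => .  t=0,i=16
  [1] ..# => .  t=0,i=3
  [0] ... => #  t=0,i=0
  bits 00111001 = 57

57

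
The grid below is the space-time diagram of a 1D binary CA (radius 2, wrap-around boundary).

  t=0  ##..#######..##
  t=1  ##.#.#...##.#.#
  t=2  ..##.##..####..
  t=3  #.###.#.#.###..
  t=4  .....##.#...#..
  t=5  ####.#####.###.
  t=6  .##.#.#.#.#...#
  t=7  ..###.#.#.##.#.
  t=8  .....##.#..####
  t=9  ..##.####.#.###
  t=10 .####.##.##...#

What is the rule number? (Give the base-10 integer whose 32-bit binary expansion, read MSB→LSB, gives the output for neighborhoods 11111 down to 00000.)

  ##### -> .   bit 31 = 0  t=0,i=6
  ####. -> #   bit 30 = 1  t=0,i=0
  ###.# -> .   bit 29 = 0  t=1,i=1
  ###.. -> #   bit 28 = 1  t=0,i=1
  ##.## -> #   bit 27 = 1  t=2,i=4
  ##.#. -> #   bit 26 = 1  t=1,i=2
  ##..# -> .   bit 25 = 0  t=0,i=2
  ##... -> .   bit 24 = 0  t=2,i=13
  #.### -> .   bit 23 = 0  t=1,i=14
  #.##. -> .   bit 22 = 0  t=2,i=5
  #.#.# -> #   bit 21 = 1  t=1,i=3
  #.#.. -> #   bit 20 = 1  t=1,i=5
  #..## -> #   bit 19 = 1  t=0,i=3
  #..#. -> .   bit 18 = 0  t=3,i=14
  #...# -> .   bit 17 = 0  t=1,i=7
  #.... -> .   bit 16 = 0  t=2,i=14
  .#### -> #   bit 15 = 1  t=0,i=5
  .###. -> .   bit 14 = 0  t=1,i=0
  .##.# -> #   bit 13 = 1  t=1,i=10
  .##.. -> #   bit 12 = 1  t=2,i=6
  .#.## -> .   bit 11 = 0  t=1,i=13
  .#.#. -> .   bit 10 = 0  t=1,i=4
  .#..# -> .   bit 9 = 0  t=8,i=9
  .#... -> #   bit 8 = 1  t=1,i=6
  ..### -> .   bit 7 = 0  t=0,i=4
  ..##. -> #   bit 6 = 1  t=1,i=9
  ..#.# -> .   bit 5 = 0  t=3,i=0
  ..#.. -> #   bit 4 = 1  t=4,i=12
  ...## -> .   bit 3 = 0  t=1,i=8
  ...#. -> #   bit 2 = 1  t=4,i=11
  ....# -> #   bit 1 = 1  t=2,i=0
  ..... -> #   bit 0 = 1  t=4,i=0
  bits 01011100001110001011000101010111 = 1547219287

1547219287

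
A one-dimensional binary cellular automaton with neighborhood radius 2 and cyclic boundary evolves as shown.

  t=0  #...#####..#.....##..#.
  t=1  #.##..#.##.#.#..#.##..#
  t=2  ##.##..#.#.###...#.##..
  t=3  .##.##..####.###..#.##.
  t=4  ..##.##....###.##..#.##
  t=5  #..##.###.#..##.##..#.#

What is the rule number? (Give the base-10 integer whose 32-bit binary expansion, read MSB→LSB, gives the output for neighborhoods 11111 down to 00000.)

3149085720

  nb #####: next=#  (t=0,i=6, bit31=1)
  nb ####.: next=.  (t=0,i=7, bit30=0)
  nb ###.#: next=#  (t=3,i=11, bit29=1)
  nb ###..: next=#  (t=0,i=8, bit28=1)
  nb ##.##: next=#  (t=1,i=1, bit27=1)
  nb ##.#.: next=.  (t=1,i=10, bit26=0)
  nb ##..#: next=#  (t=0,i=9, bit25=1)
  nb ##...: next=#  (t=2,i=14, bit24=1)
  nb #.###: next=#  (t=2,i=11, bit23=1)
  nb #.##.: next=.  (t=1,i=2, bit22=0)
  nb #.#.#: next=#  (t=1,i=11, bit21=1)
  nb #.#..: next=#  (t=0,i=0, bit20=1)
  nb #..##: next=.  (t=1,i=21, bit19=0)
  nb #..#.: next=.  (t=0,i=10, bit18=0)
  nb #...#: next=#  (t=0,i=2, bit17=1)
  nb #....: next=#  (t=0,i=13, bit16=1)
  nb .####: next=.  (t=0,i=5, bit15=0)
  nb .###.: next=.  (t=2,i=12, bit14=0)
  nb .##.#: next=#  (t=1,i=0, bit13=1)
  nb .##..: next=#  (t=0,i=18, bit12=1)
  nb .#.##: next=#  (t=1,i=7, bit11=1)
  nb .#.#.: next=#  (t=0,i=22, bit10=1)
  nb .#..#: next=.  (t=1,i=14, bit9=0)
  nb .#...: next=.  (t=0,i=1, bit8=0)
  nb ..###: next=.  (t=0,i=4, bit7=0)
  nb ..##.: next=.  (t=0,i=17, bit6=0)
  nb ..#.#: next=.  (t=0,i=21, bit5=0)
  nb ..#..: next=#  (t=0,i=11, bit4=1)
  nb ...##: next=#  (t=0,i=3, bit3=1)
  nb ...#.: next=.  (t=2,i=16, bit2=0)
  nb ....#: next=.  (t=0,i=15, bit1=0)
  nb .....: next=.  (t=0,i=14, bit0=0)
  bits 10111011101100110011110000011000 = 3149085720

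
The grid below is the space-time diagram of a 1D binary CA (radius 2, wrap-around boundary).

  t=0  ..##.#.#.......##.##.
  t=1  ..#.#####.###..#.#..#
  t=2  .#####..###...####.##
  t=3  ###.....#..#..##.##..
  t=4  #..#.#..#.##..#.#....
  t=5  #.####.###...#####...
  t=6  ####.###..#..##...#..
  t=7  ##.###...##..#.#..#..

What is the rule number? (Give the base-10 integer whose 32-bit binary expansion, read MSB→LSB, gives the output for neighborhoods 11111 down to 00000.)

766807537

  #####|.  b31=0 t=1,i=6
  ####.|.  b30=0 t=1,i=7
  ###.#|#  b29=1 t=1,i=8
  ###..|.  b28=0 t=1,i=12
  ##.##|#  b27=1 t=0,i=17
  ##.#.|#  b26=1 t=0,i=4
  ##..#|.  b25=0 t=1,i=13
  ##...|#  b24=1 t=0,i=20
  #.###|#  b23=1 t=1,i=4
  #.##.|.  b22=0 t=0,i=18
  #.#.#|#  b21=1 t=0,i=5
  #.#..|#  b20=1 t=0,i=7
  #..##|.  b19=0 t=2,i=7
  #..#.|#  b18=1 t=1,i=1
  #...#|.  b17=0 t=0,i=0
  #....|.  b16=0 t=0,i=9
  .####|#  b15=1 t=1,i=5
  .###.|.  b14=0 t=1,i=11
  .##.#|.  b13=0 t=0,i=3
  .##..|.  b12=0 t=0,i=19
  .#.##|#  b11=1 t=1,i=3
  .#.#.|#  b10=1 t=0,i=6
  .#..#|.  b9=0 t=1,i=0
  .#...|#  b8=1 t=0,i=8
  ..###|#  b7=1 t=2,i=8
  ..##.|#  b6=1 t=0,i=2
  ..#.#|#  b5=1 t=1,i=2
  ..#..|#  b4=1 t=1,i=20
  ...##|.  b3=0 t=0,i=1
  ...#.|.  b2=0 t=3,i=7
  ....#|.  b1=0 t=0,i=13
  .....|#  b0=1 t=0,i=10
  bits 00101101101101001000110111110001 = 766807537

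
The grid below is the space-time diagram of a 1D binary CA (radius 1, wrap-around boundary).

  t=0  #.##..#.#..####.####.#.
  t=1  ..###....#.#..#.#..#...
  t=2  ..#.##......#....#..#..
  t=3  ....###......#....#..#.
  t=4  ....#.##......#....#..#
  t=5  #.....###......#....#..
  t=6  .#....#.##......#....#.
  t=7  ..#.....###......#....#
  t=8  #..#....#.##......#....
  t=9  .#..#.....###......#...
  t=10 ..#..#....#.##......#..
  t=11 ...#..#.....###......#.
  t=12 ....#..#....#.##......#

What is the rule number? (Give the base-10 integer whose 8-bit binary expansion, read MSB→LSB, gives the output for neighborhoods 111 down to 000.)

88

  ### -> .   bit 7 = 0  t=0,i=12
  ##. -> #   bit 6 = 1  t=0,i=3
  #.# -> .   bit 5 = 0  t=0,i=1
  #.. -> #   bit 4 = 1  t=0,i=4
  .## -> #   bit 3 = 1  t=0,i=2
  .#. -> .   bit 2 = 0  t=0,i=0
  ..# -> .   bit 1 = 0  t=0,i=5
  ... -> .   bit 0 = 0  t=1,i=0
  bits 01011000 = 88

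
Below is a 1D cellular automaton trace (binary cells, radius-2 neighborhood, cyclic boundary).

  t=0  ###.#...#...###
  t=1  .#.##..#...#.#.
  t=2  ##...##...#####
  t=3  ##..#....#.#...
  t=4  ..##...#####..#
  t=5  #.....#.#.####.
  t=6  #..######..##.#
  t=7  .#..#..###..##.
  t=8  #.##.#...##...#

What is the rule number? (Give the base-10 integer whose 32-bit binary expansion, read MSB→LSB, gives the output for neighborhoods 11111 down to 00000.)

1580508719

  #####|.  b31=0 t=0,i=0
  ####.|#  b30=1 t=0,i=1
  ###.#|.  b29=0 t=0,i=2
  ###..|#  b28=1 t=2,i=1
  ##.##|#  b27=1 t=6,i=13
  ##.#.|#  b26=1 t=0,i=3
  ##..#|#  b25=1 t=1,i=5
  ##...|.  b24=0 t=2,i=2
  #.###|.  b23=0 t=5,i=10
  #.##.|.  b22=0 t=1,i=3
  #.#.#|#  b21=1 t=5,i=8
  #.#..|#  b20=1 t=0,i=4
  #..##|.  b19=0 t=4,i=1
  #..#.|#  b18=1 t=1,i=0
  #...#|.  b17=0 t=0,i=6
  #....|.  b16=0 t=3,i=6
  .####|#  b15=1 t=0,i=13
  .###.|.  b14=0 t=7,i=8
  .##.#|#  b13=1 t=6,i=12
  .##..|.  b12=0 t=1,i=4
  .#.##|.  b11=0 t=1,i=2
  .#.#.|#  b10=1 t=1,i=12
  .#..#|#  b9=1 t=1,i=14
  .#...|.  b8=0 t=0,i=5
  ..###|.  b7=0 t=0,i=12
  ..##.|.  b6=0 t=2,i=5
  ..#.#|#  b5=1 t=1,i=1
  ..#..|.  b4=0 t=0,i=8
  ...##|#  b3=1 t=0,i=11
  ...#.|#  b2=1 t=0,i=7
  ....#|#  b1=1 t=3,i=7
  .....|#  b0=1 t=5,i=3
  bits 01011110001101001010011000101111 = 1580508719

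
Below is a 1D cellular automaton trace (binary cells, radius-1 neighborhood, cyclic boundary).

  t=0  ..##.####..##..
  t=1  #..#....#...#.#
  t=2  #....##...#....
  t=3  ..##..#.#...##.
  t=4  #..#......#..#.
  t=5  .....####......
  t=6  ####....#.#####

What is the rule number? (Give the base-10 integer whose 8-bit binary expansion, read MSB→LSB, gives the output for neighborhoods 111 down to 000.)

65

  [7] ### => .  t=0,i=6
  [6] ##. => #  t=0,i=3
  [5] #.# => .  t=0,i=4
  [4] #.. => .  t=0,i=9
  [3] .## => .  t=0,i=2
  [2] .#. => .  t=1,i=3
  [1] ..# => .  t=0,i=1
  [0] ... => #  t=0,i=0
  bits 01000001 = 65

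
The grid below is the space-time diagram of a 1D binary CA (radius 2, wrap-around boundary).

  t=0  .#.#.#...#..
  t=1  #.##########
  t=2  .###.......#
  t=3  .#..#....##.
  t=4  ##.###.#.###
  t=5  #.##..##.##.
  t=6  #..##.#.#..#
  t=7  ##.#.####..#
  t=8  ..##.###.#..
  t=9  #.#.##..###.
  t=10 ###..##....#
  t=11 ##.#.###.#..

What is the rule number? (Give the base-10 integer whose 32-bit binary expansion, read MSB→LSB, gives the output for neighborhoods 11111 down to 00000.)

1337365846

  ##### -> .   bit 31 = 0  t=1,i=4
  ####. -> #   bit 30 = 1  t=1,i=11
  ###.# -> .   bit 29 = 0  t=1,i=0
  ###.. -> .   bit 28 = 0  t=2,i=3
  ##.## -> #   bit 27 = 1  t=1,i=1
  ##.#. -> #   bit 26 = 1  t=4,i=6
  ##..# -> #   bit 25 = 1  t=3,i=11
  ##... -> #   bit 24 = 1  t=2,i=4
  #.### -> #   bit 23 = 1  t=1,i=2
  #.##. -> .   bit 22 = 0  t=5,i=2
  #.#.# -> #   bit 21 = 1  t=0,i=3
  #.#.. -> #   bit 20 = 1  t=0,i=5
  #..## -> .   bit 19 = 0  t=5,i=5
  #..#. -> #   bit 18 = 1  t=3,i=0
  #...# -> #   bit 17 = 1  t=0,i=7
  #.... -> .   bit 16 = 0  t=2,i=5
  .#### -> #   bit 15 = 1  t=1,i=3
  .###. -> .   bit 14 = 0  t=2,i=2
  .##.# -> .   bit 13 = 0  t=5,i=7
  .##.. -> #   bit 12 = 1  t=3,i=10
  .#.## -> .   bit 11 = 0  t=2,i=0
  .#.#. -> #   bit 10 = 1  t=0,i=2
  .#..# -> .   bit 9 = 0  t=3,i=2
  .#... -> #   bit 8 = 1  t=0,i=6
  ..### -> .   bit 7 = 0  t=7,i=11
  ..##. -> #   bit 6 = 1  t=3,i=9
  ..#.# -> .   bit 5 = 0  t=0,i=1
  ..#.. -> #   bit 4 = 1  t=0,i=9
  ...## -> .   bit 3 = 0  t=3,i=8
  ...#. -> #   bit 2 = 1  t=0,i=0
  ....# -> #   bit 1 = 1  t=2,i=9
  ..... -> .   bit 0 = 0  t=2,i=6
  bits 01001111101101101001010101010110 = 1337365846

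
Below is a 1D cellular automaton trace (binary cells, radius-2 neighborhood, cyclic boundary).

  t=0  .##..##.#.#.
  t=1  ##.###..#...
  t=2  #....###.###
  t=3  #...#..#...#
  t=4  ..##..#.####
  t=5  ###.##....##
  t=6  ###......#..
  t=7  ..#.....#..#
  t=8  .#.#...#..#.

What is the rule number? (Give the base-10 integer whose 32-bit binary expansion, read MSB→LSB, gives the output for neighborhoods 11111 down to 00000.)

  ##### -> #   bit 31 = 1  t=5,i=0
  ####. -> #   bit 30 = 1  t=2,i=11
  ###.# -> #   bit 29 = 1  t=2,i=7
  ###.. -> #   bit 28 = 1  t=1,i=5
  ##.## -> .   bit 27 = 0  t=1,i=2
  ##.#. -> .   bit 26 = 0  t=0,i=7
  ##..# -> #   bit 25 = 1  t=0,i=3
  ##... -> .   bit 24 = 0  t=2,i=1
  #.### -> .   bit 23 = 0  t=1,i=3
  #.##. -> .   bit 22 = 0  t=5,i=4
  #.#.# -> #   bit 21 = 1  t=0,i=8
  #.#.. -> .   bit 20 = 0  t=0,i=10
  #..## -> #   bit 19 = 1  t=0,i=0
  #..#. -> #   bit 18 = 1  t=1,i=7
  #...# -> #   bit 17 = 1  t=1,i=10
  #.... -> .   bit 16 = 0  t=2,i=2
  .#### -> .   bit 15 = 0  t=2,i=10
  .###. -> .   bit 14 = 0  t=1,i=4
  .##.# -> .   bit 13 = 0  t=0,i=6
  .##.. -> .   bit 12 = 0  t=0,i=2
  .#.## -> .   bit 11 = 0  t=4,i=7
  .#.#. -> .   bit 10 = 0  t=0,i=9
  .#..# -> .   bit 9 = 0  t=0,i=11
  .#... -> #   bit 8 = 1  t=1,i=9
  ..### -> .   bit 7 = 0  t=2,i=5
  ..##. -> #   bit 6 = 1  t=0,i=1
  ..#.# -> .   bit 5 = 0  t=4,i=6
  ..#.. -> .   bit 4 = 0  t=1,i=8
  ...## -> #   bit 3 = 1  t=1,i=11
  ...#. -> #   bit 2 = 1  t=3,i=3
  ....# -> .   bit 1 = 0  t=2,i=3
  ..... -> .   bit 0 = 0  t=6,i=5
  bits 11110010001011100000000101001100 = 4063101260

4063101260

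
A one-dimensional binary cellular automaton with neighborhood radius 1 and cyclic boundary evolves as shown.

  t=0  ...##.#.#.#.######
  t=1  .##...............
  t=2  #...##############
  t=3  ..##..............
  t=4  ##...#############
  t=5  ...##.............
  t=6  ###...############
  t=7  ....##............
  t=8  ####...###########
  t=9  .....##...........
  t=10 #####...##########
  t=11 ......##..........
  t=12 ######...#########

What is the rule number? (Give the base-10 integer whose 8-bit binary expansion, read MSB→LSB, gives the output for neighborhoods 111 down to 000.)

3

  ###|.  b7=0 t=0,i=13
  ##.|.  b6=0 t=0,i=4
  #.#|.  b5=0 t=0,i=5
  #..|.  b4=0 t=0,i=0
  .##|.  b3=0 t=0,i=3
  .#.|.  b2=0 t=0,i=6
  ..#|#  b1=1 t=0,i=2
  ...|#  b0=1 t=0,i=1
  bits 00000011 = 3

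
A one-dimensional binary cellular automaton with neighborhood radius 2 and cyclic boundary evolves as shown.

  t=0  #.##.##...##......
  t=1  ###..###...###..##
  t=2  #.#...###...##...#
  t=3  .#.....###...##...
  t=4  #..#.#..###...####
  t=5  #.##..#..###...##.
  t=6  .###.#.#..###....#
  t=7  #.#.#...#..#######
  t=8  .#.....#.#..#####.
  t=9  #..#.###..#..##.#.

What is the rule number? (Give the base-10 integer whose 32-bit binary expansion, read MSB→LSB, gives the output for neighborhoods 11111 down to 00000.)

  #####|#  b31=1 t=1,i=0
  ####.|.  b30=0 t=1,i=1
  ###.#|.  b29=0 t=6,i=3
  ###..|#  b28=1 t=1,i=2
  ##.##|.  b27=0 t=0,i=4
  ##.#.|#  b26=1 t=2,i=1
  ##..#|.  b25=0 t=1,i=3
  ##...|#  b24=1 t=0,i=7
  #.###|.  b23=0 t=6,i=1
  #.##.|#  b22=1 t=0,i=2
  #.#.#|.  b21=0 t=5,i=0
  #.#..|.  b20=0 t=2,i=2
  #..##|.  b19=0 t=1,i=4
  #..#.|#  b18=1 t=4,i=2
  #...#|.  b17=0 t=0,i=8
  #....|#  b16=1 t=0,i=13
  .####|#  b15=1 t=1,i=17
  .###.|#  b14=1 t=1,i=6
  .##.#|.  b13=0 t=0,i=3
  .##..|#  b12=1 t=0,i=6
  .#.##|#  b11=1 t=0,i=1
  .#.#.|.  b10=0 t=4,i=4
  .#..#|#  b9=1 t=4,i=6
  .#...|.  b8=0 t=2,i=3
  ..###|.  b7=0 t=1,i=5
  ..##.|.  b6=0 t=0,i=10
  ..#.#|#  b5=1 t=0,i=0
  ..#..|.  b4=0 t=3,i=1
  ...##|.  b3=0 t=0,i=9
  ...#.|#  b2=1 t=0,i=17
  ....#|#  b1=1 t=0,i=16
  .....|.  b0=0 t=0,i=14
  bits 10010101010001011101101000100110 = 2504383014

2504383014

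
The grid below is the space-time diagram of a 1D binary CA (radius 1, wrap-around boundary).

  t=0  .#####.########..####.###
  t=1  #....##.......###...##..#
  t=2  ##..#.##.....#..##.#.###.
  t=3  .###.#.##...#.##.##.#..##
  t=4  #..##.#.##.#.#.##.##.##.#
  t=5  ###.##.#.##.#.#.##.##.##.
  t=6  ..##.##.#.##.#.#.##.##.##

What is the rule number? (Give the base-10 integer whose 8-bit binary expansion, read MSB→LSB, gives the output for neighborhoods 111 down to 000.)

  ### -> .   bit 7 = 0  t=0,i=2
  ##. -> #   bit 6 = 1  t=0,i=5
  #.# -> #   bit 5 = 1  t=0,i=0
  #.. -> #   bit 4 = 1  t=0,i=15
  .## -> .   bit 3 = 0  t=0,i=1
  .#. -> .   bit 2 = 0  t=2,i=4
  ..# -> #   bit 1 = 1  t=0,i=16
  ... -> .   bit 0 = 0  t=1,i=2
  bits 01110010 = 114

114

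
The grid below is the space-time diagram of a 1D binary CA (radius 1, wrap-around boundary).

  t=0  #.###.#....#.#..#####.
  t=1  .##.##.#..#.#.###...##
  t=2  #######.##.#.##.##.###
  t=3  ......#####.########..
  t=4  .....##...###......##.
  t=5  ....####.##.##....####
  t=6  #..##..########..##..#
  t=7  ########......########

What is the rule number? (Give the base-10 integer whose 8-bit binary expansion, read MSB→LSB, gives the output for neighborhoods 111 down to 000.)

  nb ###: next=.  (t=0,i=3, bit7=0)
  nb ##.: next=#  (t=0,i=4, bit6=1)
  nb #.#: next=#  (t=0,i=1, bit5=1)
  nb #..: next=#  (t=0,i=7, bit4=1)
  nb .##: next=#  (t=0,i=2, bit3=1)
  nb .#.: next=.  (t=0,i=0, bit2=0)
  nb ..#: next=#  (t=0,i=10, bit1=1)
  nb ...: next=.  (t=0,i=8, bit0=0)
  bits 01111010 = 122

122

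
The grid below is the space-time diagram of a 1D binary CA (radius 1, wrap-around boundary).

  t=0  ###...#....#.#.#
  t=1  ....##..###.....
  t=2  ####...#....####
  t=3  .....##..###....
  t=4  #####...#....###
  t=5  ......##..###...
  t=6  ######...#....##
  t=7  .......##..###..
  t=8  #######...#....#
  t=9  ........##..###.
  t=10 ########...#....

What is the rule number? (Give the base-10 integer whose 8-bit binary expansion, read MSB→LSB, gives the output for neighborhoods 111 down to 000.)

3

  ###|.  b7=0 t=0,i=0
  ##.|.  b6=0 t=0,i=2
  #.#|.  b5=0 t=0,i=12
  #..|.  b4=0 t=0,i=3
  .##|.  b3=0 t=0,i=15
  .#.|.  b2=0 t=0,i=6
  ..#|#  b1=1 t=0,i=5
  ...|#  b0=1 t=0,i=4
  bits 00000011 = 3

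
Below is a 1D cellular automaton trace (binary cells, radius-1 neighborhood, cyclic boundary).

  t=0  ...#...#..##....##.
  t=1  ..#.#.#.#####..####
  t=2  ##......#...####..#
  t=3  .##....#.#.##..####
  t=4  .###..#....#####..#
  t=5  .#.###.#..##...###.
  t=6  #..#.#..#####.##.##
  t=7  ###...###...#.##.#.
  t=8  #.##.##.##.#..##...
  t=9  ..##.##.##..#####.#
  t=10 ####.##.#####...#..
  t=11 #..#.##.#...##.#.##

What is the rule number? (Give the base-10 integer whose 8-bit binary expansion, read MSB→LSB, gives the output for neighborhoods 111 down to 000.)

90

  ### -> .   bit 7 = 0  t=1,i=9
  ##. -> #   bit 6 = 1  t=0,i=11
  #.# -> .   bit 5 = 0  t=1,i=3
  #.. -> #   bit 4 = 1  t=0,i=4
  .## -> #   bit 3 = 1  t=0,i=10
  .#. -> .   bit 2 = 0  t=0,i=3
  ..# -> #   bit 1 = 1  t=0,i=2
  ... -> .   bit 0 = 0  t=0,i=0
  bits 01011010 = 90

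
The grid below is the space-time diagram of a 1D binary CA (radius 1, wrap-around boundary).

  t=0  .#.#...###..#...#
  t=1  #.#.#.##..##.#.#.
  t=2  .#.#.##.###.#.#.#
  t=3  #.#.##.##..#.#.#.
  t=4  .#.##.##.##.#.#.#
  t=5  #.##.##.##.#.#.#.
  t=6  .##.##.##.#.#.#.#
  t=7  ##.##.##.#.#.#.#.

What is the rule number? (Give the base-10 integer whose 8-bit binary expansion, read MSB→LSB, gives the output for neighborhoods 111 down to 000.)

  [7] ### => .  t=0,i=8
  [6] ##. => .  t=0,i=9
  [5] #.# => #  t=0,i=0
  [4] #.. => #  t=0,i=4
  [3] .## => #  t=0,i=7
  [2] .#. => .  t=0,i=1
  [1] ..# => #  t=0,i=6
  [0] ... => .  t=0,i=5
  bits 00111010 = 58

58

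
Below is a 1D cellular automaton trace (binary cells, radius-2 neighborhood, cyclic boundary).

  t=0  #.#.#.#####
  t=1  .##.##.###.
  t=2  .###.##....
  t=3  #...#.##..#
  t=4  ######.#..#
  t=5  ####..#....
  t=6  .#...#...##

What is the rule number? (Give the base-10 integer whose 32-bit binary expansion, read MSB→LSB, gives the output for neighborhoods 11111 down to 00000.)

2368125038

  #####|#  b31=1 t=0,i=8
  ####.|.  b30=0 t=0,i=10
  ###.#|.  b29=0 t=0,i=0
  ###..|.  b28=0 t=1,i=9
  ##.##|#  b27=1 t=1,i=3
  ##.#.|#  b26=1 t=0,i=1
  ##..#|.  b25=0 t=1,i=10
  ##...|#  b24=1 t=2,i=7
  #.###|.  b23=0 t=0,i=6
  #.##.|.  b22=0 t=1,i=4
  #.#.#|#  b21=1 t=0,i=2
  #.#..|.  b20=0 t=4,i=7
  #..##|.  b19=0 t=1,i=0
  #..#.|#  b18=1 t=5,i=5
  #...#|#  b17=1 t=3,i=2
  #....|.  b16=0 t=2,i=8
  .####|#  b15=1 t=0,i=7
  .###.|.  b14=0 t=1,i=8
  .##.#|#  b13=1 t=1,i=2
  .##..|#  b12=1 t=2,i=6
  .#.##|#  b11=1 t=0,i=5
  .#.#.|.  b10=0 t=0,i=3
  .#..#|.  b9=0 t=4,i=8
  .#...|.  b8=0 t=5,i=7
  ..###|.  b7=0 t=2,i=1
  ..##.|#  b6=1 t=1,i=1
  ..#.#|#  b5=1 t=3,i=4
  ..#..|.  b4=0 t=5,i=6
  ...##|#  b3=1 t=2,i=0
  ...#.|#  b2=1 t=3,i=3
  ....#|#  b1=1 t=2,i=10
  .....|.  b0=0 t=2,i=9
  bits 10001101001001101011100001101110 = 2368125038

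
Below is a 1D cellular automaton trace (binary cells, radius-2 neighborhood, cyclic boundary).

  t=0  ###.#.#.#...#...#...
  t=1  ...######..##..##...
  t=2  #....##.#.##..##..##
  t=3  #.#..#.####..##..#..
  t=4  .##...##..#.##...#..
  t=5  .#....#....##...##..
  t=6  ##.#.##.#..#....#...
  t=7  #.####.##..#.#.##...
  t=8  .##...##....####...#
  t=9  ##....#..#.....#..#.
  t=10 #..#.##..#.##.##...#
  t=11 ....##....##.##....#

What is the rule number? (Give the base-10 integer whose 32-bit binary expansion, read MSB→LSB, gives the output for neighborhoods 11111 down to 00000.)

  nb #####: next=#  (t=1,i=5, bit31=1)
  nb ####.: next=.  (t=1,i=7, bit30=0)
  nb ###.#: next=.  (t=0,i=2, bit29=0)
  nb ###..: next=#  (t=1,i=8, bit28=1)
  nb ##.##: next=#  (t=7,i=6, bit27=1)
  nb ##.#.: next=#  (t=0,i=3, bit26=1)
  nb ##..#: next=.  (t=1,i=9, bit25=0)
  nb ##...: next=.  (t=1,i=17, bit24=0)
  nb #.###: next=#  (t=3,i=7, bit23=1)
  nb #.##.: next=#  (t=2,i=10, bit22=1)
  nb #.#.#: next=#  (t=0,i=4, bit21=1)
  nb #.#..: next=#  (t=0,i=8, bit20=1)
  nb #..##: next=#  (t=1,i=10, bit19=1)
  nb #..#.: next=.  (t=3,i=4, bit18=0)
  nb #...#: next=.  (t=0,i=10, bit17=0)
  nb #....: next=#  (t=1,i=18, bit16=1)
  nb .####: next=.  (t=1,i=4, bit15=0)
  nb .###.: next=.  (t=0,i=1, bit14=0)
  nb .##.#: next=.  (t=2,i=6, bit13=0)
  nb .##..: next=.  (t=1,i=12, bit12=0)
  nb .#.##: next=#  (t=2,i=9, bit11=1)
  nb .#.#.: next=#  (t=0,i=5, bit10=1)
  nb .#..#: next=.  (t=3,i=3, bit9=0)
  nb .#...: next=.  (t=0,i=9, bit8=0)
  nb ..###: next=.  (t=0,i=0, bit7=0)
  nb ..##.: next=#  (t=1,i=11, bit6=1)
  nb ..#.#: next=.  (t=3,i=0, bit5=0)
  nb ..#..: next=#  (t=0,i=12, bit4=1)
  nb ...##: next=.  (t=0,i=19, bit3=0)
  nb ...#.: next=#  (t=0,i=11, bit2=1)
  nb ....#: next=.  (t=1,i=1, bit1=0)
  nb .....: next=#  (t=1,i=0, bit0=1)
  bits 10011100111110010000110001010101 = 2633567317

2633567317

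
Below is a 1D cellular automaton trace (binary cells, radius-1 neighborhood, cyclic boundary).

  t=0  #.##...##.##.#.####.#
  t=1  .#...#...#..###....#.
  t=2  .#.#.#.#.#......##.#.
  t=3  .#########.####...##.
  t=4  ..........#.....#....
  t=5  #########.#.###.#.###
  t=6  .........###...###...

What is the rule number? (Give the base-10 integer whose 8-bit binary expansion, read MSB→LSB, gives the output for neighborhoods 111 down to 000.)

  ### -> .   bit 7 = 0  t=0,i=16
  ##. -> .   bit 6 = 0  t=0,i=0
  #.# -> #   bit 5 = 1  t=0,i=1
  #.. -> .   bit 4 = 0  t=0,i=4
  .## -> .   bit 3 = 0  t=0,i=2
  .#. -> #   bit 2 = 1  t=0,i=13
  ..# -> .   bit 1 = 0  t=0,i=6
  ... -> #   bit 0 = 1  t=0,i=5
  bits 00100101 = 37

37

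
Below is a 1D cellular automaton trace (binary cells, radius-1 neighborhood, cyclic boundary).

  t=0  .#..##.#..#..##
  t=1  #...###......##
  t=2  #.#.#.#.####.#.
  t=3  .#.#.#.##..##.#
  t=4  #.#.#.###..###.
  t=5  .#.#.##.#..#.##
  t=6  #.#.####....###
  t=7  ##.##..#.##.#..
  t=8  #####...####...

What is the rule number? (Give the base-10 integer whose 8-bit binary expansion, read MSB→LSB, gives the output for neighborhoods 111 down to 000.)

105

  ###|.  b7=0 t=1,i=5
  ##.|#  b6=1 t=0,i=5
  #.#|#  b5=1 t=0,i=0
  #..|.  b4=0 t=0,i=2
  .##|#  b3=1 t=0,i=4
  .#.|.  b2=0 t=0,i=1
  ..#|.  b1=0 t=0,i=3
  ...|#  b0=1 t=1,i=2
  bits 01101001 = 105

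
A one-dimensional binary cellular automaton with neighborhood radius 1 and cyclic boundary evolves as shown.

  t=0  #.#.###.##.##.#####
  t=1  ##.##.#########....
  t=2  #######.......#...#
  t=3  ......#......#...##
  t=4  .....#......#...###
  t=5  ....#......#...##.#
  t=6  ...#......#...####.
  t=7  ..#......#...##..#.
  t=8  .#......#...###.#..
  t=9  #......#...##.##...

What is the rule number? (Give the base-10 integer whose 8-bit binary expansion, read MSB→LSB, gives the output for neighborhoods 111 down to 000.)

  ### -> .   bit 7 = 0  t=0,i=5
  ##. -> #   bit 6 = 1  t=0,i=0
  #.# -> #   bit 5 = 1  t=0,i=1
  #.. -> .   bit 4 = 0  t=1,i=15
  .## -> #   bit 3 = 1  t=0,i=4
  .#. -> .   bit 2 = 0  t=0,i=2
  ..# -> #   bit 1 = 1  t=1,i=18
  ... -> .   bit 0 = 0  t=1,i=16
  bits 01101010 = 106

106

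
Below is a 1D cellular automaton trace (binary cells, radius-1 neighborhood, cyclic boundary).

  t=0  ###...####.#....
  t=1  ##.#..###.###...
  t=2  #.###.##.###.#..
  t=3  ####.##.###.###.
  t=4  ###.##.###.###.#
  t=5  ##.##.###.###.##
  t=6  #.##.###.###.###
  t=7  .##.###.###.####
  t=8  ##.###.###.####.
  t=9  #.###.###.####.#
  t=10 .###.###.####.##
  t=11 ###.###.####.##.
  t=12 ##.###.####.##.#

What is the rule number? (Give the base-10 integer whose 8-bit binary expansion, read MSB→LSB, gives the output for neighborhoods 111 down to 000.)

  [7] ### => #  t=0,i=1
  [6] ##. => .  t=0,i=2
  [5] #.# => #  t=0,i=10
  [4] #.. => #  t=0,i=3
  [3] .## => #  t=0,i=0
  [2] .#. => #  t=0,i=11
  [1] ..# => .  t=0,i=5
  [0] ... => .  t=0,i=4
  bits 10111100 = 188

188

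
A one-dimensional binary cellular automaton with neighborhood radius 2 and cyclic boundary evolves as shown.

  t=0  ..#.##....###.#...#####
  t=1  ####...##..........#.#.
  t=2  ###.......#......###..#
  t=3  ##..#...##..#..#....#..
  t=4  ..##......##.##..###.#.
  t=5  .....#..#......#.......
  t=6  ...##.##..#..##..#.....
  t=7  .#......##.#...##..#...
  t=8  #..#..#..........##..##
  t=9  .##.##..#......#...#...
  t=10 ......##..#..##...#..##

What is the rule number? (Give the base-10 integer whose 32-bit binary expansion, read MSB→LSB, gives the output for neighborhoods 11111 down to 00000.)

  nb #####: next=.  (t=0,i=20, bit31=0)
  nb ####.: next=#  (t=0,i=21, bit30=1)
  nb ###.#: next=.  (t=0,i=12, bit29=0)
  nb ###..: next=.  (t=0,i=22, bit28=0)
  nb ##.##: next=.  (t=4,i=12, bit27=0)
  nb ##.#.: next=.  (t=0,i=13, bit26=0)
  nb ##..#: next=#  (t=0,i=0, bit25=1)
  nb ##...: next=.  (t=0,i=6, bit24=0)
  nb #.###: next=#  (t=1,i=0, bit23=1)
  nb #.##.: next=.  (t=0,i=4, bit22=0)
  nb #.#.#: next=.  (t=1,i=21, bit21=0)
  nb #.#..: next=.  (t=0,i=14, bit20=0)
  nb #..##: next=.  (t=2,i=21, bit19=0)
  nb #..#.: next=#  (t=0,i=1, bit18=1)
  nb #...#: next=.  (t=0,i=16, bit17=0)
  nb #....: next=#  (t=0,i=7, bit16=1)
  nb .####: next=#  (t=0,i=19, bit15=1)
  nb .###.: next=.  (t=0,i=11, bit14=0)
  nb .##.#: next=.  (t=4,i=11, bit13=0)
  nb .##..: next=.  (t=0,i=5, bit12=0)
  nb .#.##: next=#  (t=0,i=3, bit11=1)
  nb .#.#.: next=.  (t=1,i=20, bit10=0)
  nb .#..#: next=#  (t=3,i=13, bit9=1)
  nb .#...: next=.  (t=0,i=15, bit8=0)
  nb ..###: next=.  (t=0,i=10, bit7=0)
  nb ..##.: next=.  (t=1,i=7, bit6=0)
  nb ..#.#: next=#  (t=0,i=2, bit5=1)
  nb ..#..: next=.  (t=2,i=10, bit4=0)
  nb ...##: next=.  (t=0,i=9, bit3=0)
  nb ...#.: next=#  (t=1,i=18, bit2=1)
  nb ....#: next=#  (t=0,i=8, bit1=1)
  nb .....: next=.  (t=1,i=11, bit0=0)
  bits 01000010100001011000101000100110 = 1116047910

1116047910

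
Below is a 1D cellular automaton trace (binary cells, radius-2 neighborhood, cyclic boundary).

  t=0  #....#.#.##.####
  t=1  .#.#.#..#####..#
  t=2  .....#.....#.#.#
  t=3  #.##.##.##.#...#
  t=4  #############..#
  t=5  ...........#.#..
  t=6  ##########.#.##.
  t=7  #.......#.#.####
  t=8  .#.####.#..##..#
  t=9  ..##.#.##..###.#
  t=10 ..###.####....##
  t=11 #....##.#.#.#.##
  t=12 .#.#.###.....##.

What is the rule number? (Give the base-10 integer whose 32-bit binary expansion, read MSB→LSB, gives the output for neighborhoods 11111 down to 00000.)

  ##### -> .   bit 31 = 0  t=0,i=14
  ####. -> #   bit 30 = 1  t=0,i=15
  ###.# -> .   bit 29 = 0  t=6,i=9
  ###.. -> .   bit 28 = 0  t=0,i=0
  ##.## -> #   bit 27 = 1  t=0,i=11
  ##.#. -> #   bit 26 = 1  t=3,i=10
  ##..# -> #   bit 25 = 1  t=1,i=13
  ##... -> #   bit 24 = 1  t=0,i=1
  #.### -> #   bit 23 = 1  t=0,i=12
  #.##. -> #   bit 22 = 1  t=0,i=9
  #.#.# -> .   bit 21 = 0  t=0,i=7
  #.#.. -> #   bit 20 = 1  t=1,i=5
  #..## -> .   bit 19 = 0  t=1,i=7
  #..#. -> .   bit 18 = 0  t=1,i=14
  #...# -> .   bit 17 = 0  t=3,i=13
  #.... -> .   bit 16 = 0  t=0,i=2
  .#### -> .   bit 15 = 0  t=0,i=13
  .###. -> .   bit 14 = 0  t=9,i=12
  .##.# -> #   bit 13 = 1  t=0,i=10
  .##.. -> #   bit 12 = 1  t=8,i=12
  .#.## -> #   bit 11 = 1  t=0,i=8
  .#.#. -> .   bit 10 = 0  t=0,i=6
  .#..# -> .   bit 9 = 0  t=1,i=6
  .#... -> #   bit 8 = 1  t=2,i=0
  ..### -> .   bit 7 = 0  t=1,i=8
  ..##. -> #   bit 6 = 1  t=3,i=15
  ..#.# -> #   bit 5 = 1  t=0,i=5
  ..#.. -> #   bit 4 = 1  t=2,i=5
  ...## -> .   bit 3 = 0  t=3,i=14
  ...#. -> .   bit 2 = 0  t=0,i=4
  ....# -> #   bit 1 = 1  t=0,i=3
  ..... -> #   bit 0 = 1  t=2,i=2
  bits 01001111110100000011100101110011 = 1339046259

1339046259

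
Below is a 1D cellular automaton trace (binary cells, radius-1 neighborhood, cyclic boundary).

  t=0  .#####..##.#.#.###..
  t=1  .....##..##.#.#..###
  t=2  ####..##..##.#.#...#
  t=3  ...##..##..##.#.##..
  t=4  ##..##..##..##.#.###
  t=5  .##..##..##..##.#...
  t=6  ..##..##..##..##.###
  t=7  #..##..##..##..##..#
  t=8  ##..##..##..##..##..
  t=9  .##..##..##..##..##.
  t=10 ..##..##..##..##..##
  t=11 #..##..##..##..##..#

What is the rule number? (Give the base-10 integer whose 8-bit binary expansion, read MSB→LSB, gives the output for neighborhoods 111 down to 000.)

  nb ###: next=.  (t=0,i=2, bit7=0)
  nb ##.: next=#  (t=0,i=5, bit6=1)
  nb #.#: next=#  (t=0,i=10, bit5=1)
  nb #..: next=#  (t=0,i=6, bit4=1)
  nb .##: next=.  (t=0,i=1, bit3=0)
  nb .#.: next=.  (t=0,i=11, bit2=0)
  nb ..#: next=.  (t=0,i=0, bit1=0)
  nb ...: next=#  (t=0,i=19, bit0=1)
  bits 01110001 = 113

113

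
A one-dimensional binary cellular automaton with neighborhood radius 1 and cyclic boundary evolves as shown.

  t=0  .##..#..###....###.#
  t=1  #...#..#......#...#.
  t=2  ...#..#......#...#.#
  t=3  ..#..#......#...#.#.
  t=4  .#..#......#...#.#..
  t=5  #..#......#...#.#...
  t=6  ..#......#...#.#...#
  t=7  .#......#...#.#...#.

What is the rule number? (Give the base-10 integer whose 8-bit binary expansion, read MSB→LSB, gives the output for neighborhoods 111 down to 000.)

  nb ###: next=.  (t=0,i=9, bit7=0)
  nb ##.: next=.  (t=0,i=2, bit6=0)
  nb #.#: next=#  (t=0,i=0, bit5=1)
  nb #..: next=.  (t=0,i=3, bit4=0)
  nb .##: next=.  (t=0,i=1, bit3=0)
  nb .#.: next=.  (t=0,i=5, bit2=0)
  nb ..#: next=#  (t=0,i=4, bit1=1)
  nb ...: next=.  (t=0,i=12, bit0=0)
  bits 00100010 = 34

34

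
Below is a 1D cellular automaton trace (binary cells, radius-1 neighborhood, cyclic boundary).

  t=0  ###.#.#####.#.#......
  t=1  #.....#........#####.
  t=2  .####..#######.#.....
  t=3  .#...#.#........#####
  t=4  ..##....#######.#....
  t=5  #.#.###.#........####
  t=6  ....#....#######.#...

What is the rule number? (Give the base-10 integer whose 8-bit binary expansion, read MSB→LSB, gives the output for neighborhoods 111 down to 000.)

25

  ### -> .   bit 7 = 0  t=0,i=1
  ##. -> .   bit 6 = 0  t=0,i=2
  #.# -> .   bit 5 = 0  t=0,i=3
  #.. -> #   bit 4 = 1  t=0,i=15
  .## -> #   bit 3 = 1  t=0,i=0
  .#. -> .   bit 2 = 0  t=0,i=4
  ..# -> .   bit 1 = 0  t=0,i=20
  ... -> #   bit 0 = 1  t=0,i=16
  bits 00011001 = 25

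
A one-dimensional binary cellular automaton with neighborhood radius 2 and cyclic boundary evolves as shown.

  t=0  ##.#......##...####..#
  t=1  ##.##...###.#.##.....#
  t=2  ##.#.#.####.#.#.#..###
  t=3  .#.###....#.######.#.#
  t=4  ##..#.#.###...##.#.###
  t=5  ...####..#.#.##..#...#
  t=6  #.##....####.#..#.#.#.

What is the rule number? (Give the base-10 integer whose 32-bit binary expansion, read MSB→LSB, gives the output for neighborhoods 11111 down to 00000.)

  #####|#  b31=1 t=2,i=21
  ####.|.  b30=0 t=0,i=17
  ###.#|#  b29=1 t=0,i=1
  ###..|.  b28=0 t=0,i=18
  ##.##|.  b27=0 t=1,i=2
  ##.#.|.  b26=0 t=0,i=2
  ##..#|.  b25=0 t=0,i=19
  ##...|#  b24=1 t=0,i=12
  #.###|.  b23=0 t=2,i=7
  #.##.|#  b22=1 t=1,i=3
  #.#.#|#  b21=1 t=1,i=12
  #.#..|#  b20=1 t=0,i=3
  #..##|.  b19=0 t=0,i=20
  #..#.|#  b18=1 t=4,i=3
  #...#|.  b17=0 t=0,i=13
  #....|.  b16=0 t=0,i=5
  .####|.  b15=0 t=0,i=16
  .###.|#  b14=1 t=0,i=0
  .##.#|.  b13=0 t=4,i=15
  .##..|.  b12=0 t=0,i=11
  .#.##|.  b11=0 t=1,i=13
  .#.#.|#  b10=1 t=2,i=4
  .#..#|#  b9=1 t=2,i=17
  .#...|#  b8=1 t=0,i=4
  ..###|#  b7=1 t=0,i=15
  ..##.|#  b6=1 t=0,i=10
  ..#.#|#  b5=1 t=3,i=10
  ..#..|.  b4=0 t=5,i=17
  ...##|#  b3=1 t=0,i=9
  ...#.|#  b2=1 t=3,i=9
  ....#|#  b1=1 t=0,i=8
  .....|.  b0=0 t=0,i=6
  bits 10100001011101000100011111101110 = 2708752366

2708752366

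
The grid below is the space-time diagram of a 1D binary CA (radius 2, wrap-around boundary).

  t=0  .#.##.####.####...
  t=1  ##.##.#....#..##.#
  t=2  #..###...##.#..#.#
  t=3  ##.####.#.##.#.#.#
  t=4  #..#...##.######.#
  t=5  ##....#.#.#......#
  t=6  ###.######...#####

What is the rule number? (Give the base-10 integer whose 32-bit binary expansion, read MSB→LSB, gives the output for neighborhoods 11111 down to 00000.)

400586415

  #####|.  b31=0 t=4,i=12
  ####.|.  b30=0 t=0,i=8
  ###.#|.  b29=0 t=0,i=9
  ###..|#  b28=1 t=0,i=14
  ##.##|.  b27=0 t=0,i=5
  ##.#.|#  b26=1 t=1,i=5
  ##..#|#  b25=1 t=2,i=1
  ##...|#  b24=1 t=0,i=15
  #.###|#  b23=1 t=0,i=6
  #.##.|#  b22=1 t=0,i=3
  #.#.#|#  b21=1 t=3,i=8
  #.#..|.  b20=0 t=1,i=6
  #..##|.  b19=0 t=1,i=13
  #..#.|.  b18=0 t=2,i=14
  #...#|.  b17=0 t=2,i=7
  #....|.  b16=0 t=0,i=16
  .####|.  b15=0 t=0,i=7
  .###.|#  b14=1 t=1,i=0
  .##.#|#  b13=1 t=0,i=4
  .##..|#  b12=1 t=2,i=0
  .#.##|.  b11=0 t=0,i=2
  .#.#.|#  b10=1 t=3,i=14
  .#..#|#  b9=1 t=1,i=12
  .#...|.  b8=0 t=1,i=7
  ..###|#  b7=1 t=2,i=3
  ..##.|.  b6=0 t=1,i=14
  ..#.#|#  b5=1 t=0,i=1
  ..#..|.  b4=0 t=1,i=11
  ...##|#  b3=1 t=2,i=8
  ...#.|#  b2=1 t=0,i=0
  ....#|#  b1=1 t=0,i=17
  .....|#  b0=1 t=5,i=13
  bits 00010111111000000111011010101111 = 400586415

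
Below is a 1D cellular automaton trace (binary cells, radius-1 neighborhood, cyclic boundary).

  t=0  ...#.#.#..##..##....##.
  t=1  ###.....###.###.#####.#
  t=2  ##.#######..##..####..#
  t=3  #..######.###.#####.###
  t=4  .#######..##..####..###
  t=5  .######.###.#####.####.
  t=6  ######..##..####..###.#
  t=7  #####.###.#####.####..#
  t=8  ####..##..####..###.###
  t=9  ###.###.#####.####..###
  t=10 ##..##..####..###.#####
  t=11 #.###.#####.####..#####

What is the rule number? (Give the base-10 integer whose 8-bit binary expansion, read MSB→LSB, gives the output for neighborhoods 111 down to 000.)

  [7] ### => #  t=1,i=0
  [6] ##. => .  t=0,i=11
  [5] #.# => .  t=0,i=4
  [4] #.. => #  t=0,i=8
  [3] .## => #  t=0,i=10
  [2] .#. => .  t=0,i=3
  [1] ..# => #  t=0,i=2
  [0] ... => #  t=0,i=0
  bits 10011011 = 155

155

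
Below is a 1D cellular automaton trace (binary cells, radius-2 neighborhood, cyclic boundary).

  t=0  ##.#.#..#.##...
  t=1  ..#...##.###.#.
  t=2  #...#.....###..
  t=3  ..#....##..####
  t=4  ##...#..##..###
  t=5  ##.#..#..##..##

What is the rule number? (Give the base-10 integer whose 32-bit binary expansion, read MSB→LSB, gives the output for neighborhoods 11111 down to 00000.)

4131838467

  [31] ##### => #  t=4,i=14
  [30] ####. => #  t=3,i=13
  [29] ###.# => #  t=1,i=11
  [28] ###.. => #  t=2,i=12
  [27] ##.## => .  t=1,i=8
  [26] ##.#. => #  t=0,i=2
  [25] ##..# => #  t=2,i=13
  [24] ##... => .  t=0,i=12
  [23] #.### => .  t=1,i=9
  [22] #.##. => #  t=0,i=10
  [21] #.#.# => .  t=0,i=3
  [20] #.#.. => .  t=0,i=5
  [19] #..## => .  t=3,i=10
  [18] #..#. => #  t=0,i=7
  [17] #...# => #  t=0,i=13
  [16] #.... => .  t=2,i=6
  [15] .#### => #  t=3,i=12
  [14] .###. => #  t=1,i=10
  [13] .##.# => .  t=0,i=1
  [12] .##.. => #  t=0,i=11
  [11] .#.## => #  t=0,i=9
  [10] .#.#. => .  t=0,i=4
  [9] .#..# => #  t=0,i=6
  [8] .#... => .  t=1,i=3
  [7] ..### => .  t=2,i=10
  [6] ..##. => .  t=0,i=0
  [5] ..#.# => .  t=0,i=8
  [4] ..#.. => .  t=1,i=2
  [3] ...## => .  t=0,i=14
  [2] ...#. => .  t=1,i=1
  [1] ....# => #  t=2,i=8
  [0] ..... => #  t=2,i=7
  bits 11110110010001101101101000000011 = 4131838467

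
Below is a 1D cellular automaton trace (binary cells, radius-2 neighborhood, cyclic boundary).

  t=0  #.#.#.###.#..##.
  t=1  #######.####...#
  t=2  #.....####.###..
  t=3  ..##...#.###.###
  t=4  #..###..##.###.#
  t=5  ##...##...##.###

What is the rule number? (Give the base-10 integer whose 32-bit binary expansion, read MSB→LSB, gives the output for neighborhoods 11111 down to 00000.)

  #####|.  b31=0 t=1,i=1
  ####.|.  b30=0 t=1,i=5
  ###.#|#  b29=1 t=0,i=8
  ###..|#  b28=1 t=1,i=11
  ##.##|#  b27=1 t=1,i=7
  ##.#.|#  b26=1 t=0,i=9
  ##..#|#  b25=1 t=2,i=14
  ##...|#  b24=1 t=1,i=12
  #.###|#  b23=1 t=0,i=6
  #.##.|#  b22=1 t=4,i=15
  #.#.#|#  b21=1 t=0,i=0
  #.#..|#  b20=1 t=0,i=10
  #..##|.  b19=0 t=0,i=12
  #..#.|#  b18=1 t=2,i=15
  #...#|#  b17=1 t=1,i=13
  #....|#  b16=1 t=2,i=2
  .####|#  b15=1 t=1,i=0
  .###.|.  b14=0 t=0,i=7
  .##.#|.  b13=0 t=0,i=14
  .##..|#  b12=1 t=3,i=3
  .#.##|#  b11=1 t=0,i=5
  .#.#.|#  b10=1 t=0,i=1
  .#..#|#  b9=1 t=0,i=11
  .#...|.  b8=0 t=2,i=1
  ..###|.  b7=0 t=1,i=15
  ..##.|.  b6=0 t=0,i=13
  ..#.#|.  b5=0 t=3,i=7
  ..#..|.  b4=0 t=2,i=0
  ...##|.  b3=0 t=1,i=14
  ...#.|.  b2=0 t=3,i=6
  ....#|.  b1=0 t=2,i=4
  .....|#  b0=1 t=2,i=3
  bits 00111111111101111001111000000001 = 1073192449

1073192449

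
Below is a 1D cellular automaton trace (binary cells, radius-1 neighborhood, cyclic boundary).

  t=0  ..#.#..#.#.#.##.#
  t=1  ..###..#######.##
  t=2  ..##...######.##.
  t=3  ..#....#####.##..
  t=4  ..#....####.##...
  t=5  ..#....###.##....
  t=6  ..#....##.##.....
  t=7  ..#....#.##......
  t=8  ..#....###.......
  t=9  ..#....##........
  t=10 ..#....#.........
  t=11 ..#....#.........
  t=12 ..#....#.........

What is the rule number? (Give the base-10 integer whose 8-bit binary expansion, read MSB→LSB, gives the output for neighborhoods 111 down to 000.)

  [7] ### => #  t=1,i=3
  [6] ##. => .  t=0,i=14
  [5] #.# => #  t=0,i=3
  [4] #.. => .  t=0,i=0
  [3] .## => #  t=0,i=13
  [2] .#. => #  t=0,i=2
  [1] ..# => .  t=0,i=1
  [0] ... => .  t=2,i=0
  bits 10101100 = 172

172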